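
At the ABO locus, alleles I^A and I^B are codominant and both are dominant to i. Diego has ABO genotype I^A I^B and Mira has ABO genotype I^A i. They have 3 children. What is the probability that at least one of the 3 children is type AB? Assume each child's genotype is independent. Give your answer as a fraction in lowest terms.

ABO cross I^A I^B × I^A i → 1/2 A, 1/4 B, 1/4 AB.
So P(type AB) = 1/4 per child.
P(none) = (3/4)^3 = 27/64; P(at least one) = 1 − 27/64 = 37/64.

37/64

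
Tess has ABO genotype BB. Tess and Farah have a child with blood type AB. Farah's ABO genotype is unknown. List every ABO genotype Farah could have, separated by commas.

For each candidate genotype of Farah, check whether crossing it with BB can produce every observed child phenotype.
  AA → possible child types {AB} ✓
  AB → possible child types {B, AB} ✓
  AO → possible child types {B, AB} ✓
  BB → possible child types {B} ✗
  BO → possible child types {B} ✗
  OO → possible child types {B} ✗

AA, AB, AO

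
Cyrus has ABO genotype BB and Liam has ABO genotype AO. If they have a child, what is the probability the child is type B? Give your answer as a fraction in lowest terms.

ABO cross BB × AO → offspring phenotypes: 1/2 B, 1/2 AB.
So P(type B) = 1/2.

1/2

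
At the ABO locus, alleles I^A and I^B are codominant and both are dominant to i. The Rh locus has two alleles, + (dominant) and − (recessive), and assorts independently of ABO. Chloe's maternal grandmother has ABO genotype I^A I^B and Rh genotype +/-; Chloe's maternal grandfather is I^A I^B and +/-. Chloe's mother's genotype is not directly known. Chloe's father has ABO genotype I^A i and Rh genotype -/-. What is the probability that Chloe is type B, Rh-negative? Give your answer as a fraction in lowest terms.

1/8

Chloe's mother's ABO genotype from I^A I^B × I^A I^B: 1/4 I^A I^A, 1/2 I^A I^B, 1/4 I^B I^B.
Crossing each possibility with the father I^A i and summing P(type B): 1/4·0 + 1/2·1/4 + 1/4·1/2 = 1/4.
Similarly for Rh via the mother's Rh distribution: P(Rh-) = 1/2.
Independent loci: 1/4 × 1/2 = 1/8.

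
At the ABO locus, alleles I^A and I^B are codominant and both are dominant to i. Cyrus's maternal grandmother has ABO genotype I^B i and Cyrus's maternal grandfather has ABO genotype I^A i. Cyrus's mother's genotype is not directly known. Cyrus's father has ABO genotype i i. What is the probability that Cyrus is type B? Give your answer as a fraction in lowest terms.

1/4

Cyrus's mother's ABO genotype from I^B i × I^A i: 1/4 I^A I^B, 1/4 I^A i, 1/4 I^B i, 1/4 i i.
Crossing each possibility with the father i i and summing P(type B): 1/4·1/2 + 1/4·0 + 1/4·1/2 + 1/4·0 = 1/4.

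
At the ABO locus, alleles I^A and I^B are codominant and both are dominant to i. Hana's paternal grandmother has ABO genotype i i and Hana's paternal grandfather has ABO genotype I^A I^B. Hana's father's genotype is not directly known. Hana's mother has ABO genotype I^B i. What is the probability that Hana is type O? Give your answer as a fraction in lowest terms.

Hana's father's ABO genotype from i i × I^A I^B: 1/2 I^A i, 1/2 I^B i.
Crossing each possibility with the mother I^B i and summing P(type O): 1/2·1/4 + 1/2·1/4 = 1/4.

1/4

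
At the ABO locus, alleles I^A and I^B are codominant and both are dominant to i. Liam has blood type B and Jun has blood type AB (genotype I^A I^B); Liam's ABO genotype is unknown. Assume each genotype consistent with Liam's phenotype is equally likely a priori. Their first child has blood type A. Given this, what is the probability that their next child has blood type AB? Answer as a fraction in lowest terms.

Possible genotypes: Liam ∈ {I^B I^B, I^B i}; Jun ∈ {I^A I^B}.
Weight each parental genotype pair by prior × P(type-A child):
  I^B i × I^A I^B: posterior weight 1; P(next child type AB) = 1/4.
Weighted sum = 1/4.

1/4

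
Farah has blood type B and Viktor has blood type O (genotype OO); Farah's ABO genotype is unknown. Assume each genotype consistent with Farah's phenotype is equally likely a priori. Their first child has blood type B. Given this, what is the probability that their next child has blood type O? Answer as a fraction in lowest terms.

Possible genotypes: Farah ∈ {BB, BO}; Viktor ∈ {OO}.
Weight each parental genotype pair by prior × P(type-B child):
  BB × OO: posterior weight 2/3; P(next child type O) = 0.
  BO × OO: posterior weight 1/3; P(next child type O) = 1/2.
Weighted sum = 1/6.

1/6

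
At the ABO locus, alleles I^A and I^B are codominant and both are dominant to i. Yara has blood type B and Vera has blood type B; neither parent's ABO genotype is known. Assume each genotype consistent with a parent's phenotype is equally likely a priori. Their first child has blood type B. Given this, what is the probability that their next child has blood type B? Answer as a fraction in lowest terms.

19/20

Possible genotypes: Yara ∈ {I^B I^B, I^B i}; Vera ∈ {I^B I^B, I^B i}.
Weight each parental genotype pair by prior × P(type-B child):
  I^B I^B × I^B I^B: posterior weight 4/15; P(next child type B) = 1.
  I^B I^B × I^B i: posterior weight 4/15; P(next child type B) = 1.
  I^B i × I^B I^B: posterior weight 4/15; P(next child type B) = 1.
  I^B i × I^B i: posterior weight 1/5; P(next child type B) = 3/4.
Weighted sum = 19/20.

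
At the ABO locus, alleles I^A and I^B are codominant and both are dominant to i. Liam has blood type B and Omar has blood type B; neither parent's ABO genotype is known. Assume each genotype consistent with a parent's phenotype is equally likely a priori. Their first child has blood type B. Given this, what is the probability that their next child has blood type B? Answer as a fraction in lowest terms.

Possible genotypes: Liam ∈ {I^B I^B, I^B i}; Omar ∈ {I^B I^B, I^B i}.
Weight each parental genotype pair by prior × P(type-B child):
  I^B I^B × I^B I^B: posterior weight 4/15; P(next child type B) = 1.
  I^B I^B × I^B i: posterior weight 4/15; P(next child type B) = 1.
  I^B i × I^B I^B: posterior weight 4/15; P(next child type B) = 1.
  I^B i × I^B i: posterior weight 1/5; P(next child type B) = 3/4.
Weighted sum = 19/20.

19/20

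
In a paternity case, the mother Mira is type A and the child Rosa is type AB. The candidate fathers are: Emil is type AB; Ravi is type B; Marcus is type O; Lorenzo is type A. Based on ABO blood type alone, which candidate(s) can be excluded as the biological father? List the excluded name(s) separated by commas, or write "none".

A candidate is excluded only if no genotype consistent with his phenotype could produce a type AB child with a type A mother.
Marcus (type O): no genotype consistent with that phenotype can produce a type-AB child with a type-A mother.
Lorenzo (type A): no genotype consistent with that phenotype can produce a type-AB child with a type-A mother.

Marcus, Lorenzo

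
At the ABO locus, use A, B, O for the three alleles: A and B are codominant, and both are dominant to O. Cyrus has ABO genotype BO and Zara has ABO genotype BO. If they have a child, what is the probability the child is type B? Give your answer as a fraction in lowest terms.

ABO cross BO × BO → offspring phenotypes: 1/4 O, 3/4 B.
So P(type B) = 3/4.

3/4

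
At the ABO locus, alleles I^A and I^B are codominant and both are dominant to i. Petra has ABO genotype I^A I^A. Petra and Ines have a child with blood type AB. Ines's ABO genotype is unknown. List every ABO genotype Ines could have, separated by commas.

For each candidate genotype of Ines, check whether crossing it with I^A I^A can produce every observed child phenotype.
  I^A I^A → possible child types {A} ✗
  I^A I^B → possible child types {A, AB} ✓
  I^A i → possible child types {A} ✗
  I^B I^B → possible child types {AB} ✓
  I^B i → possible child types {A, AB} ✓
  i i → possible child types {A} ✗

I^A I^B, I^B I^B, I^B i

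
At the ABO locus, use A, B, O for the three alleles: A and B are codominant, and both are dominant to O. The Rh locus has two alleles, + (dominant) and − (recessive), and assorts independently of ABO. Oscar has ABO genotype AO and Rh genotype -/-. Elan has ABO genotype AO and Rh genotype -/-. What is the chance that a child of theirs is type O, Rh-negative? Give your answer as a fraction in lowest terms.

1/4

ABO cross AO × AO → offspring phenotypes: 1/4 O, 3/4 A.
Rh cross -/- × -/- → 1 Rh-.
Independent loci: P(type O, Rh-negative) = 1/4 × 1 = 1/4.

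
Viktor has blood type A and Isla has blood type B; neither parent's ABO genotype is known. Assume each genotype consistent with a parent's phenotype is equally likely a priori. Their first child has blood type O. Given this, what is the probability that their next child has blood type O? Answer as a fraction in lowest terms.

1/4

Possible genotypes: Viktor ∈ {I^A I^A, I^A i}; Isla ∈ {I^B I^B, I^B i}.
Weight each parental genotype pair by prior × P(type-O child):
  I^A i × I^B i: posterior weight 1; P(next child type O) = 1/4.
Weighted sum = 1/4.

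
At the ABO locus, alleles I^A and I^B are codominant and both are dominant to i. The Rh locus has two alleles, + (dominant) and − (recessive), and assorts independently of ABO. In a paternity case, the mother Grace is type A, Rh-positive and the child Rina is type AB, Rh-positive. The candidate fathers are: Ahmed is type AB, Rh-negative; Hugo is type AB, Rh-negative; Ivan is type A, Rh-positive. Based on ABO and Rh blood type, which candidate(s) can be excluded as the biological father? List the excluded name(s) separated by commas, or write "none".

Ivan

A candidate is excluded only if no genotype consistent with his phenotype could produce a type AB, Rh-positive child with a type A, Rh-positive mother.
Ivan (type A, Rh+): no genotype consistent with that phenotype can produce a type-AB Rh+ child with a type-A mother.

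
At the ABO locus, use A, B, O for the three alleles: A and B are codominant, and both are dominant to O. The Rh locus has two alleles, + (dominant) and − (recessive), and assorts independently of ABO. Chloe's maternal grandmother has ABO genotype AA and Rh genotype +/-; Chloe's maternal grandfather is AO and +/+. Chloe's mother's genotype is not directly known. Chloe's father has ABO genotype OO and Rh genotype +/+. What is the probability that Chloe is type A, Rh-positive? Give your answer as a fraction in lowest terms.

3/4

Chloe's mother's ABO genotype from AA × AO: 1/2 AA, 1/2 AO.
Crossing each possibility with the father OO and summing P(type A): 1/2·1 + 1/2·1/2 = 3/4.
Similarly for Rh via the mother's Rh distribution: P(Rh+) = 1.
Independent loci: 3/4 × 1 = 3/4.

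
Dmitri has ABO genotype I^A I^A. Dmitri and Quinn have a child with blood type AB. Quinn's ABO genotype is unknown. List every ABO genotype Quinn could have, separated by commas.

I^A I^B, I^B I^B, I^B i

For each candidate genotype of Quinn, check whether crossing it with I^A I^A can produce every observed child phenotype.
  I^A I^A → possible child types {A} ✗
  I^A I^B → possible child types {A, AB} ✓
  I^A i → possible child types {A} ✗
  I^B I^B → possible child types {AB} ✓
  I^B i → possible child types {A, AB} ✓
  i i → possible child types {A} ✗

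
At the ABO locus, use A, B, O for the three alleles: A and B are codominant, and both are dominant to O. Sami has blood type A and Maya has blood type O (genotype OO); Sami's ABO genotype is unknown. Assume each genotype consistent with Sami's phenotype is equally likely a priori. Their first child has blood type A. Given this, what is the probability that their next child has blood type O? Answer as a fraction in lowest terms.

Possible genotypes: Sami ∈ {AA, AO}; Maya ∈ {OO}.
Weight each parental genotype pair by prior × P(type-A child):
  AA × OO: posterior weight 2/3; P(next child type O) = 0.
  AO × OO: posterior weight 1/3; P(next child type O) = 1/2.
Weighted sum = 1/6.

1/6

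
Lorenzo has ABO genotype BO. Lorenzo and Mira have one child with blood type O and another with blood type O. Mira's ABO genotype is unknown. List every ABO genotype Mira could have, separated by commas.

AO, BO, OO

For each candidate genotype of Mira, check whether crossing it with BO can produce every observed child phenotype.
  AA → possible child types {A, AB} ✗
  AB → possible child types {A, B, AB} ✗
  AO → possible child types {O, A, B, AB} ✓
  BB → possible child types {B} ✗
  BO → possible child types {O, B} ✓
  OO → possible child types {O, B} ✓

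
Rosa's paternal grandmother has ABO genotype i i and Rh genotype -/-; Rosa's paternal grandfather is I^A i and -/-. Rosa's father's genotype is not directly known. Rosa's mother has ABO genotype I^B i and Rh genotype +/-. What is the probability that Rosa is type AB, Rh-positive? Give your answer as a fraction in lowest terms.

Rosa's father's ABO genotype from i i × I^A i: 1/2 I^A i, 1/2 i i.
Crossing each possibility with the mother I^B i and summing P(type AB): 1/2·1/4 + 1/2·0 = 1/8.
Similarly for Rh via the father's Rh distribution: P(Rh+) = 1/2.
Independent loci: 1/8 × 1/2 = 1/16.

1/16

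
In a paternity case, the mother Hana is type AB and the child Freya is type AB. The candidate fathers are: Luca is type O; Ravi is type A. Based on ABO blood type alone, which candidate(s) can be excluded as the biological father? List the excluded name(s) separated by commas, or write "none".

Luca

A candidate is excluded only if no genotype consistent with his phenotype could produce a type AB child with a type AB mother.
Luca (type O): no genotype consistent with that phenotype can produce a type-AB child with a type-AB mother.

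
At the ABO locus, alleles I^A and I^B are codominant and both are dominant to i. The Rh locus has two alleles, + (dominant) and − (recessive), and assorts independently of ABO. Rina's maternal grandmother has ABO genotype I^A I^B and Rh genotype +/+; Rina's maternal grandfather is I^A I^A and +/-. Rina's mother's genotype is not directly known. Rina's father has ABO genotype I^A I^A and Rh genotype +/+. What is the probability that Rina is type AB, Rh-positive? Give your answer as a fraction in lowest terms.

1/4

Rina's mother's ABO genotype from I^A I^B × I^A I^A: 1/2 I^A I^A, 1/2 I^A I^B.
Crossing each possibility with the father I^A I^A and summing P(type AB): 1/2·0 + 1/2·1/2 = 1/4.
Similarly for Rh via the mother's Rh distribution: P(Rh+) = 1.
Independent loci: 1/4 × 1 = 1/4.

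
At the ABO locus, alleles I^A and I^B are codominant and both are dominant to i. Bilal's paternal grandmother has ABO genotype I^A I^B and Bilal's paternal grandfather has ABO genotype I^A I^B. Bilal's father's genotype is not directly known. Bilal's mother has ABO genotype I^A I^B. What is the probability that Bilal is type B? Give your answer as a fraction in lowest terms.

1/4

Bilal's father's ABO genotype from I^A I^B × I^A I^B: 1/4 I^A I^A, 1/2 I^A I^B, 1/4 I^B I^B.
Crossing each possibility with the mother I^A I^B and summing P(type B): 1/4·0 + 1/2·1/4 + 1/4·1/2 = 1/4.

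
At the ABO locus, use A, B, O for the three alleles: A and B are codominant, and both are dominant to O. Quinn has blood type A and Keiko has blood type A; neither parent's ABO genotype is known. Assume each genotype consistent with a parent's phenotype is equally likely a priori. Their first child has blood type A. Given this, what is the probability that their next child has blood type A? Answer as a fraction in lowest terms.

Possible genotypes: Quinn ∈ {AA, AO}; Keiko ∈ {AA, AO}.
Weight each parental genotype pair by prior × P(type-A child):
  AA × AA: posterior weight 4/15; P(next child type A) = 1.
  AA × AO: posterior weight 4/15; P(next child type A) = 1.
  AO × AA: posterior weight 4/15; P(next child type A) = 1.
  AO × AO: posterior weight 1/5; P(next child type A) = 3/4.
Weighted sum = 19/20.

19/20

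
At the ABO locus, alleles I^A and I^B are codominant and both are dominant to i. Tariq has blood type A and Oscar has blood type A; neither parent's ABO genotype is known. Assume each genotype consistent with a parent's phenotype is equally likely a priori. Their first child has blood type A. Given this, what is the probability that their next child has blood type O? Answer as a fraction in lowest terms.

Possible genotypes: Tariq ∈ {I^A I^A, I^A i}; Oscar ∈ {I^A I^A, I^A i}.
Weight each parental genotype pair by prior × P(type-A child):
  I^A I^A × I^A I^A: posterior weight 4/15; P(next child type O) = 0.
  I^A I^A × I^A i: posterior weight 4/15; P(next child type O) = 0.
  I^A i × I^A I^A: posterior weight 4/15; P(next child type O) = 0.
  I^A i × I^A i: posterior weight 1/5; P(next child type O) = 1/4.
Weighted sum = 1/20.

1/20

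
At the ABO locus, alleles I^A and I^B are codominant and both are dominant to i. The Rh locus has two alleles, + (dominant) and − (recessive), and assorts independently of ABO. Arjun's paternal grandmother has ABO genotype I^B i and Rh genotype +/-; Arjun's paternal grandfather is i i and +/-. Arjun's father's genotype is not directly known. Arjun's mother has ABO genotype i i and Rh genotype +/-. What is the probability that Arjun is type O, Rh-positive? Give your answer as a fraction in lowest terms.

Arjun's father's ABO genotype from I^B i × i i: 1/2 I^B i, 1/2 i i.
Crossing each possibility with the mother i i and summing P(type O): 1/2·1/2 + 1/2·1 = 3/4.
Similarly for Rh via the father's Rh distribution: P(Rh+) = 3/4.
Independent loci: 3/4 × 3/4 = 9/16.

9/16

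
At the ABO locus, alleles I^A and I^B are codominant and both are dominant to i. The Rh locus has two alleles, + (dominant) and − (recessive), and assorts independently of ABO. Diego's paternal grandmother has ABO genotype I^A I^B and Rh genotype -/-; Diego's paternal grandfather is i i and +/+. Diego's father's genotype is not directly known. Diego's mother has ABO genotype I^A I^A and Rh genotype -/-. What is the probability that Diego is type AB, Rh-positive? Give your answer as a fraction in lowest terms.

1/8

Diego's father's ABO genotype from I^A I^B × i i: 1/2 I^A i, 1/2 I^B i.
Crossing each possibility with the mother I^A I^A and summing P(type AB): 1/2·0 + 1/2·1/2 = 1/4.
Similarly for Rh via the father's Rh distribution: P(Rh+) = 1/2.
Independent loci: 1/4 × 1/2 = 1/8.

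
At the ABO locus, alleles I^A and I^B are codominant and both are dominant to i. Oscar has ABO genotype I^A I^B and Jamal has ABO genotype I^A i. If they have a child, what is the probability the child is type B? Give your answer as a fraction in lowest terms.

ABO cross I^A I^B × I^A i → offspring phenotypes: 1/2 A, 1/4 B, 1/4 AB.
So P(type B) = 1/4.

1/4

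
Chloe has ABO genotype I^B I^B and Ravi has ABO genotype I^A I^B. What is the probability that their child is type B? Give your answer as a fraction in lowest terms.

ABO cross I^B I^B × I^A I^B → offspring phenotypes: 1/2 B, 1/2 AB.
So P(type B) = 1/2.

1/2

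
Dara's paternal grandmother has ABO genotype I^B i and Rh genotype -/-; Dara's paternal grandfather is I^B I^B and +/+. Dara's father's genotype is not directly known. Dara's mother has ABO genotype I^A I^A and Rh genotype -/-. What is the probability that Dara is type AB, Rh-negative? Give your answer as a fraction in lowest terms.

Dara's father's ABO genotype from I^B i × I^B I^B: 1/2 I^B I^B, 1/2 I^B i.
Crossing each possibility with the mother I^A I^A and summing P(type AB): 1/2·1 + 1/2·1/2 = 3/4.
Similarly for Rh via the father's Rh distribution: P(Rh-) = 1/2.
Independent loci: 3/4 × 1/2 = 3/8.

3/8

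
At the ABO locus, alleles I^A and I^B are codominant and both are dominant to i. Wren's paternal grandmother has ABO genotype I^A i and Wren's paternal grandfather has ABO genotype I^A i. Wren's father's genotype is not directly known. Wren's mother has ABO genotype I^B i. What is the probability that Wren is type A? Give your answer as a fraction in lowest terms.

Wren's father's ABO genotype from I^A i × I^A i: 1/4 I^A I^A, 1/2 I^A i, 1/4 i i.
Crossing each possibility with the mother I^B i and summing P(type A): 1/4·1/2 + 1/2·1/4 + 1/4·0 = 1/4.

1/4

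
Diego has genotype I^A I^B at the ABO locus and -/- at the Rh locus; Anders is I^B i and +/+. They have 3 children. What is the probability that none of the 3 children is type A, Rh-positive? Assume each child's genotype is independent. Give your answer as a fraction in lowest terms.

27/64

ABO cross I^A I^B × I^B i → 1/4 A, 1/2 B, 1/4 AB.
Rh cross -/- × +/+ → 1 Rh+; so P(type A, Rh-positive) = 1/4 × 1 = 1/4 per child.
P(not type A, Rh-positive) = 3/4 for one child; (3/4)^3 = 27/64.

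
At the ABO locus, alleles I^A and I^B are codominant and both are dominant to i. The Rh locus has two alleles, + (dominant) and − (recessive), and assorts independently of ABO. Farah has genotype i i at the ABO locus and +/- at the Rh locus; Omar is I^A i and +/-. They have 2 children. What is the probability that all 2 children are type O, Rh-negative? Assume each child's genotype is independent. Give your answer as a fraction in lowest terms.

ABO cross i i × I^A i → 1/2 O, 1/2 A.
Rh cross +/- × +/- → 3/4 Rh+, 1/4 Rh-; so P(type O, Rh-negative) = 1/2 × 1/4 = 1/8 per child.
All 2 independent: (1/8)^2 = 1/64.

1/64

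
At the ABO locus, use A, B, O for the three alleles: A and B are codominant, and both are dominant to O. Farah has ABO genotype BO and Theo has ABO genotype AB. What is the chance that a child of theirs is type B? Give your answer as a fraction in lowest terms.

1/2

ABO cross BO × AB → offspring phenotypes: 1/4 A, 1/2 B, 1/4 AB.
So P(type B) = 1/2.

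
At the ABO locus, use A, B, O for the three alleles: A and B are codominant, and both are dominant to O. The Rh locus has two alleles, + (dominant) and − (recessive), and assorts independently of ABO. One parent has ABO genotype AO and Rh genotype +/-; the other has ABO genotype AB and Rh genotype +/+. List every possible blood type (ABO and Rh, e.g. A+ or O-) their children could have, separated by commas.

Gametes from AO × AB give offspring ABO genotypes AA, AB, AO, BO, i.e. phenotypes A, B, AB.
Rh cross +/- × +/+ → phenotypes Rh+.
Combining independently: A+, B+, AB+.

A+, B+, AB+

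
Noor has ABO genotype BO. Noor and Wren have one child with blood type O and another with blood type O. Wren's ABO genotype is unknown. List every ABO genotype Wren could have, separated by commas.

AO, BO, OO

For each candidate genotype of Wren, check whether crossing it with BO can produce every observed child phenotype.
  AA → possible child types {A, AB} ✗
  AB → possible child types {A, B, AB} ✗
  AO → possible child types {O, A, B, AB} ✓
  BB → possible child types {B} ✗
  BO → possible child types {O, B} ✓
  OO → possible child types {O, B} ✓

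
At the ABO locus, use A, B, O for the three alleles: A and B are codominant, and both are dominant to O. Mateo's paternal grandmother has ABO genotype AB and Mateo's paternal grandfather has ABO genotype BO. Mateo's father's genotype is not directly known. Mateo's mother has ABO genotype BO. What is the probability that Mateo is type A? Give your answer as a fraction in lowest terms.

Mateo's father's ABO genotype from AB × BO: 1/4 AB, 1/4 AO, 1/4 BB, 1/4 BO.
Crossing each possibility with the mother BO and summing P(type A): 1/4·1/4 + 1/4·1/4 + 1/4·0 + 1/4·0 = 1/8.

1/8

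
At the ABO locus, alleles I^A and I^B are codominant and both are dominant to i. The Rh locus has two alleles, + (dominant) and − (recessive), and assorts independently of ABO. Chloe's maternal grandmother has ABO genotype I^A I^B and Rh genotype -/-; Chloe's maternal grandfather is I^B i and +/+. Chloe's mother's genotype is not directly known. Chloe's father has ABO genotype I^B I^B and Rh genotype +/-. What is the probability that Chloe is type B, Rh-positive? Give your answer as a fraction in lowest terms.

Chloe's mother's ABO genotype from I^A I^B × I^B i: 1/4 I^A I^B, 1/4 I^A i, 1/4 I^B I^B, 1/4 I^B i.
Crossing each possibility with the father I^B I^B and summing P(type B): 1/4·1/2 + 1/4·1/2 + 1/4·1 + 1/4·1 = 3/4.
Similarly for Rh via the mother's Rh distribution: P(Rh+) = 3/4.
Independent loci: 3/4 × 3/4 = 9/16.

9/16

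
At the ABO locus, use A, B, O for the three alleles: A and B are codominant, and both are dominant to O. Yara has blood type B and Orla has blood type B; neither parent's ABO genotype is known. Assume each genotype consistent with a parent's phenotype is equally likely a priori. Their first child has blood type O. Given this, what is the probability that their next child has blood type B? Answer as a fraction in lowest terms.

Possible genotypes: Yara ∈ {BB, BO}; Orla ∈ {BB, BO}.
Weight each parental genotype pair by prior × P(type-O child):
  BO × BO: posterior weight 1; P(next child type B) = 3/4.
Weighted sum = 3/4.

3/4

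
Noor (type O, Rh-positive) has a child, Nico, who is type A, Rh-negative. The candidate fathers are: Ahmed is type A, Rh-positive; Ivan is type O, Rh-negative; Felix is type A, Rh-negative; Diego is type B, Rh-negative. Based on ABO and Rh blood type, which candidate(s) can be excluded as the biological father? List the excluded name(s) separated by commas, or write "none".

A candidate is excluded only if no genotype consistent with his phenotype could produce a type A, Rh-negative child with a type O, Rh-positive mother.
Ivan (type O, Rh-): no genotype consistent with that phenotype can produce a type-A Rh- child with a type-O mother.
Diego (type B, Rh-): no genotype consistent with that phenotype can produce a type-A Rh- child with a type-O mother.

Ivan, Diego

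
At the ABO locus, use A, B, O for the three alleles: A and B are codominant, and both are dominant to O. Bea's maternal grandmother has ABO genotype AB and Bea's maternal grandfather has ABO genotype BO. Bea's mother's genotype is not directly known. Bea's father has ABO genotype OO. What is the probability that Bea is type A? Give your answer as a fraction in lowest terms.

Bea's mother's ABO genotype from AB × BO: 1/4 AB, 1/4 AO, 1/4 BB, 1/4 BO.
Crossing each possibility with the father OO and summing P(type A): 1/4·1/2 + 1/4·1/2 + 1/4·0 + 1/4·0 = 1/4.

1/4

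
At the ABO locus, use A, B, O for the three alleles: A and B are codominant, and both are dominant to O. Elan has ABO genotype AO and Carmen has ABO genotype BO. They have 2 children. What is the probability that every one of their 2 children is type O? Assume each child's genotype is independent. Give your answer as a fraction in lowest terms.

1/16

ABO cross AO × BO → 1/4 O, 1/4 A, 1/4 B, 1/4 AB.
So P(type O) = 1/4 per child.
All 2 independent: (1/4)^2 = 1/16.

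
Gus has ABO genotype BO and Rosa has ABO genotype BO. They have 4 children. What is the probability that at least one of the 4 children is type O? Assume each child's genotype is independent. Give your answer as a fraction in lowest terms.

175/256

ABO cross BO × BO → 1/4 O, 3/4 B.
So P(type O) = 1/4 per child.
P(none) = (3/4)^4 = 81/256; P(at least one) = 1 − 81/256 = 175/256.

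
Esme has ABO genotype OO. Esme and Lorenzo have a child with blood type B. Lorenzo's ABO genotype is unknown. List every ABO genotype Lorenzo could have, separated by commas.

AB, BB, BO

For each candidate genotype of Lorenzo, check whether crossing it with OO can produce every observed child phenotype.
  AA → possible child types {A} ✗
  AB → possible child types {A, B} ✓
  AO → possible child types {O, A} ✗
  BB → possible child types {B} ✓
  BO → possible child types {O, B} ✓
  OO → possible child types {O} ✗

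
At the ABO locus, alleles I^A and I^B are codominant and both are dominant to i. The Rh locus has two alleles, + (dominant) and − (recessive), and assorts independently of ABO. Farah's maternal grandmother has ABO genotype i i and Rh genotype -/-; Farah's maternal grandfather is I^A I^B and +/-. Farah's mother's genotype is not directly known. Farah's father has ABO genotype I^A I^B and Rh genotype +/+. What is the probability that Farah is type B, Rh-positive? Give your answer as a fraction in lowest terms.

3/8

Farah's mother's ABO genotype from i i × I^A I^B: 1/2 I^A i, 1/2 I^B i.
Crossing each possibility with the father I^A I^B and summing P(type B): 1/2·1/4 + 1/2·1/2 = 3/8.
Similarly for Rh via the mother's Rh distribution: P(Rh+) = 1.
Independent loci: 3/8 × 1 = 3/8.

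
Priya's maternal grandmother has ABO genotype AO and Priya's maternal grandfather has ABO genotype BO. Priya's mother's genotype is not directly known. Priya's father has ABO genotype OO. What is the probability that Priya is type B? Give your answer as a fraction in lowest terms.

1/4

Priya's mother's ABO genotype from AO × BO: 1/4 AB, 1/4 AO, 1/4 BO, 1/4 OO.
Crossing each possibility with the father OO and summing P(type B): 1/4·1/2 + 1/4·0 + 1/4·1/2 + 1/4·0 = 1/4.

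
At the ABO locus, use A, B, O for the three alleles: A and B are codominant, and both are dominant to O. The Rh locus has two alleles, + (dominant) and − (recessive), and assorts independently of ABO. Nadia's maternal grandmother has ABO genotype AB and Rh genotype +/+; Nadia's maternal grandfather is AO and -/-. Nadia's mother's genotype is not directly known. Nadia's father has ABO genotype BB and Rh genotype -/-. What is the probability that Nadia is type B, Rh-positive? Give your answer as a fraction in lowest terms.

1/4

Nadia's mother's ABO genotype from AB × AO: 1/4 AA, 1/4 AB, 1/4 AO, 1/4 BO.
Crossing each possibility with the father BB and summing P(type B): 1/4·0 + 1/4·1/2 + 1/4·1/2 + 1/4·1 = 1/2.
Similarly for Rh via the mother's Rh distribution: P(Rh+) = 1/2.
Independent loci: 1/2 × 1/2 = 1/4.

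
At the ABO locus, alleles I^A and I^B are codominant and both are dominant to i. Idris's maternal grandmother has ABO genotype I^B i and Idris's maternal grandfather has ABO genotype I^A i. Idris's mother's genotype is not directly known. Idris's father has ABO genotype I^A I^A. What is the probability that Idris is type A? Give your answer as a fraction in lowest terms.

Idris's mother's ABO genotype from I^B i × I^A i: 1/4 I^A I^B, 1/4 I^A i, 1/4 I^B i, 1/4 i i.
Crossing each possibility with the father I^A I^A and summing P(type A): 1/4·1/2 + 1/4·1 + 1/4·1/2 + 1/4·1 = 3/4.

3/4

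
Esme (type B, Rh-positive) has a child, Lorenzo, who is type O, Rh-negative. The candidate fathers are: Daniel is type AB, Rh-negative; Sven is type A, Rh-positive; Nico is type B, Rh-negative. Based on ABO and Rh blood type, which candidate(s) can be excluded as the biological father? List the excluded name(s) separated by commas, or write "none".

A candidate is excluded only if no genotype consistent with his phenotype could produce a type O, Rh-negative child with a type B, Rh-positive mother.
Daniel (type AB, Rh-): no genotype consistent with that phenotype can produce a type-O Rh- child with a type-B mother.

Daniel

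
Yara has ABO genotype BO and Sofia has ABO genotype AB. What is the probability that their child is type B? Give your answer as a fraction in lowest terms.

1/2

ABO cross BO × AB → offspring phenotypes: 1/4 A, 1/2 B, 1/4 AB.
So P(type B) = 1/2.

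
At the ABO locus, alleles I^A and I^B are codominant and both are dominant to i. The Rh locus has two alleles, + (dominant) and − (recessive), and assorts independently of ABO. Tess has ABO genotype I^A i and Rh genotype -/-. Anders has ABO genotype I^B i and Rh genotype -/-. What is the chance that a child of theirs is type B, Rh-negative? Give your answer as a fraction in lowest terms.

1/4

ABO cross I^A i × I^B i → offspring phenotypes: 1/4 O, 1/4 A, 1/4 B, 1/4 AB.
Rh cross -/- × -/- → 1 Rh-.
Independent loci: P(type B, Rh-negative) = 1/4 × 1 = 1/4.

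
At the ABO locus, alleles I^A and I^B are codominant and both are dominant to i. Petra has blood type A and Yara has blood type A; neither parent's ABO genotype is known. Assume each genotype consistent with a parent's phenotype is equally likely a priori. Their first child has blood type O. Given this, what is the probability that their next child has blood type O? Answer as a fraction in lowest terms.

Possible genotypes: Petra ∈ {I^A I^A, I^A i}; Yara ∈ {I^A I^A, I^A i}.
Weight each parental genotype pair by prior × P(type-O child):
  I^A i × I^A i: posterior weight 1; P(next child type O) = 1/4.
Weighted sum = 1/4.

1/4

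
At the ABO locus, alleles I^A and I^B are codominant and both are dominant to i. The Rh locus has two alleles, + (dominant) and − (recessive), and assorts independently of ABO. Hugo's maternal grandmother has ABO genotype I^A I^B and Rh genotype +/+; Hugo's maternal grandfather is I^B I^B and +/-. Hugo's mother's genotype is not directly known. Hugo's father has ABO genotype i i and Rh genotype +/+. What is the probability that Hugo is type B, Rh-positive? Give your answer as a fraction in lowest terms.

Hugo's mother's ABO genotype from I^A I^B × I^B I^B: 1/2 I^A I^B, 1/2 I^B I^B.
Crossing each possibility with the father i i and summing P(type B): 1/2·1/2 + 1/2·1 = 3/4.
Similarly for Rh via the mother's Rh distribution: P(Rh+) = 1.
Independent loci: 3/4 × 1 = 3/4.

3/4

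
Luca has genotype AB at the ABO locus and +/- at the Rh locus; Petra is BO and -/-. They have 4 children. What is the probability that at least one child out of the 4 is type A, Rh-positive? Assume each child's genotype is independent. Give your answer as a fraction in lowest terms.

ABO cross AB × BO → 1/4 A, 1/2 B, 1/4 AB.
Rh cross +/- × -/- → 1/2 Rh+, 1/2 Rh-; so P(type A, Rh-positive) = 1/4 × 1/2 = 1/8 per child.
P(none) = (7/8)^4 = 2401/4096; P(at least one) = 1 − 2401/4096 = 1695/4096.

1695/4096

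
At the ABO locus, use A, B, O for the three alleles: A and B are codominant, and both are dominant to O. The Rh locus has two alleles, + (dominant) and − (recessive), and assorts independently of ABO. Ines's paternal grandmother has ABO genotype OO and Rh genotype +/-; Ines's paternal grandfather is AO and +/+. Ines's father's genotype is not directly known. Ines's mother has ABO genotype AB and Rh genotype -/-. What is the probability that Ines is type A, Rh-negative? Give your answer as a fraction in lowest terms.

Ines's father's ABO genotype from OO × AO: 1/2 AO, 1/2 OO.
Crossing each possibility with the mother AB and summing P(type A): 1/2·1/2 + 1/2·1/2 = 1/2.
Similarly for Rh via the father's Rh distribution: P(Rh-) = 1/4.
Independent loci: 1/2 × 1/4 = 1/8.

1/8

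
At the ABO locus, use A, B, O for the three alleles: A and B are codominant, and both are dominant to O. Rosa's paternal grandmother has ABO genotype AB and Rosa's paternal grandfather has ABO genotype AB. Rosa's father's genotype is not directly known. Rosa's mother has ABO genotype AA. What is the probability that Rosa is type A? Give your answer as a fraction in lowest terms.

1/2

Rosa's father's ABO genotype from AB × AB: 1/4 AA, 1/2 AB, 1/4 BB.
Crossing each possibility with the mother AA and summing P(type A): 1/4·1 + 1/2·1/2 + 1/4·0 = 1/2.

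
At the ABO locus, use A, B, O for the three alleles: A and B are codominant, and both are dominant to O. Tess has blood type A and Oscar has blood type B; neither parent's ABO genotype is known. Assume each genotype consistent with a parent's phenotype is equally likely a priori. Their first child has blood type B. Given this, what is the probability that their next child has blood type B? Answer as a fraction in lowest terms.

5/12

Possible genotypes: Tess ∈ {AA, AO}; Oscar ∈ {BB, BO}.
Weight each parental genotype pair by prior × P(type-B child):
  AO × BB: posterior weight 2/3; P(next child type B) = 1/2.
  AO × BO: posterior weight 1/3; P(next child type B) = 1/4.
Weighted sum = 5/12.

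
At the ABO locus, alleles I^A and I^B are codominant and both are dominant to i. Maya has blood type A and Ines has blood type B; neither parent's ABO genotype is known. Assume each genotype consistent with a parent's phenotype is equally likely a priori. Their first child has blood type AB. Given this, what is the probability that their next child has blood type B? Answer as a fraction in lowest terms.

Possible genotypes: Maya ∈ {I^A I^A, I^A i}; Ines ∈ {I^B I^B, I^B i}.
Weight each parental genotype pair by prior × P(type-AB child):
  I^A I^A × I^B I^B: posterior weight 4/9; P(next child type B) = 0.
  I^A I^A × I^B i: posterior weight 2/9; P(next child type B) = 0.
  I^A i × I^B I^B: posterior weight 2/9; P(next child type B) = 1/2.
  I^A i × I^B i: posterior weight 1/9; P(next child type B) = 1/4.
Weighted sum = 5/36.

5/36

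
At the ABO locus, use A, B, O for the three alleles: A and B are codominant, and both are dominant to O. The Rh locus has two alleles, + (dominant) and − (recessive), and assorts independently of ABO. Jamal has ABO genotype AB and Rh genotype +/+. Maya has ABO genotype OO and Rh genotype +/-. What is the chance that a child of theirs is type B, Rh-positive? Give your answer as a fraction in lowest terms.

ABO cross AB × OO → offspring phenotypes: 1/2 A, 1/2 B.
Rh cross +/+ × +/- → 1 Rh+.
Independent loci: P(type B, Rh-positive) = 1/2 × 1 = 1/2.

1/2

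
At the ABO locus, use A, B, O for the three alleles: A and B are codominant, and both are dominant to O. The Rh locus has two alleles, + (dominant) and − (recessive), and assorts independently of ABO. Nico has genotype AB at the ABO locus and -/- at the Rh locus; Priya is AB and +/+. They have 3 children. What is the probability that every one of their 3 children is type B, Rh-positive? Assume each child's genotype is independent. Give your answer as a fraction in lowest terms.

1/64

ABO cross AB × AB → 1/4 A, 1/4 B, 1/2 AB.
Rh cross -/- × +/+ → 1 Rh+; so P(type B, Rh-positive) = 1/4 × 1 = 1/4 per child.
All 3 independent: (1/4)^3 = 1/64.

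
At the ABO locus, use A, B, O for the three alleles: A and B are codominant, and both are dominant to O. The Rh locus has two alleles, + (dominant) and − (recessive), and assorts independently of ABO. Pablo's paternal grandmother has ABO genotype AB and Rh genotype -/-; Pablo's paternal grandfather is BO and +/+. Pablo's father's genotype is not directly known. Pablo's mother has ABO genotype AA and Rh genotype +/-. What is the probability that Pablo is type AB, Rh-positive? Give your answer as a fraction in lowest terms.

3/8

Pablo's father's ABO genotype from AB × BO: 1/4 AB, 1/4 AO, 1/4 BB, 1/4 BO.
Crossing each possibility with the mother AA and summing P(type AB): 1/4·1/2 + 1/4·0 + 1/4·1 + 1/4·1/2 = 1/2.
Similarly for Rh via the father's Rh distribution: P(Rh+) = 3/4.
Independent loci: 1/2 × 3/4 = 3/8.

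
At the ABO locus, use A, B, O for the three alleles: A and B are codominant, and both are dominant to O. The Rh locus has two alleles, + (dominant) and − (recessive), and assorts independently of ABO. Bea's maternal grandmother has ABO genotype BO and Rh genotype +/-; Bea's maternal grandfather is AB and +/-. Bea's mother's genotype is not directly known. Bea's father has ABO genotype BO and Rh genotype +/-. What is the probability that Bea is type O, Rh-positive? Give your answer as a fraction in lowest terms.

3/32

Bea's mother's ABO genotype from BO × AB: 1/4 AB, 1/4 AO, 1/4 BB, 1/4 BO.
Crossing each possibility with the father BO and summing P(type O): 1/4·0 + 1/4·1/4 + 1/4·0 + 1/4·1/4 = 1/8.
Similarly for Rh via the mother's Rh distribution: P(Rh+) = 3/4.
Independent loci: 1/8 × 3/4 = 3/32.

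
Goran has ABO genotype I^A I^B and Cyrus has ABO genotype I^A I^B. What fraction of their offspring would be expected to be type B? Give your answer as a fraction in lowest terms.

ABO cross I^A I^B × I^A I^B → offspring phenotypes: 1/4 A, 1/4 B, 1/2 AB.
So P(type B) = 1/4.

1/4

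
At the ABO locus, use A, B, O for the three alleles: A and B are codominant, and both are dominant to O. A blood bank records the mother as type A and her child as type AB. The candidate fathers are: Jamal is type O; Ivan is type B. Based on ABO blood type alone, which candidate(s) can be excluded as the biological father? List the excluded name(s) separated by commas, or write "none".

A candidate is excluded only if no genotype consistent with his phenotype could produce a type AB child with a type A mother.
Jamal (type O): no genotype consistent with that phenotype can produce a type-AB child with a type-A mother.

Jamal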